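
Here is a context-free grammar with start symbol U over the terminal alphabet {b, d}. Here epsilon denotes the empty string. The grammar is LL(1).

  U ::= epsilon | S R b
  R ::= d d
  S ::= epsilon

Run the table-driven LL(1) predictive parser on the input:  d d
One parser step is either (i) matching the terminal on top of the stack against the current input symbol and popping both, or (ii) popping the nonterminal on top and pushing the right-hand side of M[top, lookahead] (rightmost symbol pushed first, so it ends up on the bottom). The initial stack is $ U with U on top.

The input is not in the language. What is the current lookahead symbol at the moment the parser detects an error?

     Stack    Input  Action
  1  $ U      d d $  expand U ::= S R b
  2  $ b R S  d d $  expand S ::= epsilon
  3  $ b R    d d $  expand R ::= d d
  4  $ b d d  d d $  match d
  5  $ b d    d $    match d
  6  $ b      $      error: top is terminal b but lookahead is $

$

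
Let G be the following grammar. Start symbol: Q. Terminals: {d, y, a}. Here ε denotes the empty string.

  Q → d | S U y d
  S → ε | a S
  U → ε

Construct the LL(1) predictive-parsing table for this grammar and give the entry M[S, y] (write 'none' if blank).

FIRST(S): from S→ε we get {ε}; from S→a S we get {a}. So FIRST(S) = {ε, a}.
FIRST(U): from U→ε we get {ε}. So FIRST(U) = {ε}.
FIRST(Q): from Q→d we get {d}; from Q→S U y d we get {a, y}. So FIRST(Q) = {a, d, y}.
FOLLOW(Q) includes $ since Q is the start symbol.
FOLLOW(S): in Q→S U y d, S is followed by U y d with FIRST {y}; in S→a S, the suffix after S is empty (adds nothing new). Thus FOLLOW(S) = {y}.
For S → ε: FIRST(ε) = {ε}, so it goes in M[S, t] for t ∈ {}; since ε ∈ FIRST, also for every t ∈ FOLLOW(S) = {y}.
For S → a S: FIRST(a S) = {a}, so it goes in M[S, t] for t ∈ {a}.

S → ε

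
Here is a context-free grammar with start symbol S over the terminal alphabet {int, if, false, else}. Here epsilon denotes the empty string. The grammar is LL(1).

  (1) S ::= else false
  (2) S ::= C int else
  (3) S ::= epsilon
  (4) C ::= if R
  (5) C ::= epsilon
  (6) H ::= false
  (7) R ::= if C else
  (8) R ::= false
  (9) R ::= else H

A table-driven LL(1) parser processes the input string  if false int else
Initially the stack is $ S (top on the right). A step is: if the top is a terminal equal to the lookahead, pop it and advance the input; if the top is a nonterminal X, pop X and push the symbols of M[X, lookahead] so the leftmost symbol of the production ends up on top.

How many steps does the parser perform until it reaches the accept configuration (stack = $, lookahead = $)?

step 1: stack=$ S  input=if false int else $  — expand S ::= C int else
step 2: stack=$ else int C  input=if false int else $  — expand C ::= if R
step 3: stack=$ else int R if  input=if false int else $  — match if
step 4: stack=$ else int R  input=false int else $  — expand R ::= false
step 5: stack=$ else int false  input=false int else $  — match false
step 6: stack=$ else int  input=int else $  — match int
step 7: stack=$ else  input=else $  — match else
Accept reached after 7 steps.

7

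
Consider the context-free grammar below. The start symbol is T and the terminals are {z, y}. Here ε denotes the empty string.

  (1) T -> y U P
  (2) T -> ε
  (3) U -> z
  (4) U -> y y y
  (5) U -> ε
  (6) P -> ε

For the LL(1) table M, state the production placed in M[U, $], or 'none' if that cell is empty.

U -> ε

FIRST(T) = {ε, y}
FIRST(U) = {ε, y, z}
FIRST(P) = {ε}
FOLLOW(T) includes $ since T is the start symbol.
FOLLOW(T): T appears on no right-hand side. Thus FOLLOW(T) = {$}.
FOLLOW(U): in T->y U P, U is followed by P with FIRST {ε}; in T->y U P, the suffix after U is nullable, so FOLLOW(U) ⊇ FOLLOW(T) = {$}. Thus FOLLOW(U) = {$}.
For U -> z: FIRST(z) = {z}, so it goes in M[U, t] for t ∈ {z}.
For U -> y y y: FIRST(y y y) = {y}, so it goes in M[U, t] for t ∈ {y}.
For U -> ε: FIRST(ε) = {ε}, so it goes in M[U, t] for t ∈ {}; since ε ∈ FIRST, also for every t ∈ FOLLOW(U) = {$}.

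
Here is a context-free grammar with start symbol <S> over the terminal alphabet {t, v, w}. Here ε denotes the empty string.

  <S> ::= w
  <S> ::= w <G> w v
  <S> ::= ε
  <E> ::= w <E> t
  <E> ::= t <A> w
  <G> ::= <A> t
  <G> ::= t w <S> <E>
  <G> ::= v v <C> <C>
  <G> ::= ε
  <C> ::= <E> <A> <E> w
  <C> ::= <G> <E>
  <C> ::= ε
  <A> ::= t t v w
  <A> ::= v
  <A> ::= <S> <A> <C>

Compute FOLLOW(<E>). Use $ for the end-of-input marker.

{t, v, w}

FIRST(<S>): from <S>::=w we get {w}; from <S>::=w <G> w v we get {w}; from <S>::=ε we get {ε}. So FIRST(<S>) = {ε, w}.
FIRST(<E>): from <E>::=w <E> t we get {w}; from <E>::=t <A> w we get {t}. So FIRST(<E>) = {t, w}.
FIRST(<A>): from <A>::=t t v w we get {t}; from <A>::=v we get {v}; from <A>::=<S> <A> <C> we get {t, v, w}. So FIRST(<A>) = {t, v, w}.
FIRST(<G>): from <G>::=<A> t we get {t, v, w}; from <G>::=t w <S> <E> we get {t}; from <G>::=v v <C> <C> we get {v}; from <G>::=ε we get {ε}. So FIRST(<G>) = {ε, t, v, w}.
FIRST(<C>): from <C>::=<E> <A> <E> w we get {t, w}; from <C>::=<G> <E> we get {t, v, w}; from <C>::=ε we get {ε}. So FIRST(<C>) = {ε, t, v, w}.
FOLLOW(<S>) includes $ since <S> is the start symbol.
FOLLOW(<S>): in <G>::=t w <S> <E>, <S> is followed by <E> with FIRST {t, w}; in <A>::=<S> <A> <C>, <S> is followed by <A> <C> with FIRST {t, v, w}. Thus FOLLOW(<S>) = {$, t, v, w}.
FOLLOW(<G>): in <S>::=w <G> w v, <G> is followed by w v with FIRST {w}; in <C>::=<G> <E>, <G> is followed by <E> with FIRST {t, w}. Thus FOLLOW(<G>) = {t, w}.
FOLLOW(<A>): in <E>::=t <A> w, <A> is followed by w with FIRST {w}; in <G>::=<A> t, <A> is followed by t with FIRST {t}; in <C>::=<E> <A> <E> w, <A> is followed by <E> w with FIRST {t, w}; in <A>::=<S> <A> <C>, <A> is followed by <C> with FIRST {ε, t, v, w}; in <A>::=<S> <A> <C>, the suffix after <A> is nullable (adds nothing new). Thus FOLLOW(<A>) = {t, v, w}.
FOLLOW(<C>): in <G>::=v v <C> <C> (occurrence 1), <C> is followed by <C> with FIRST {ε, t, v, w}; in <G>::=v v <C> <C> (occurrence 1), the suffix after <C> is nullable, so FOLLOW(<C>) ⊇ FOLLOW(<G>) = {t, w}; in <G>::=v v <C> <C> (occurrence 2), the suffix after <C> is empty, so FOLLOW(<C>) ⊇ FOLLOW(<G>) = {t, w}; in <A>::=<S> <A> <C>, the suffix after <C> is empty, so FOLLOW(<C>) ⊇ FOLLOW(<A>) = {t, v, w}. Thus FOLLOW(<C>) = {t, v, w}.
FOLLOW(<E>): in <E>::=w <E> t, <E> is followed by t with FIRST {t}; in <G>::=t w <S> <E>, the suffix after <E> is empty, so FOLLOW(<E>) ⊇ FOLLOW(<G>) = {t, w}; in <C>::=<E> <A> <E> w (occurrence 1), <E> is followed by <A> <E> w with FIRST {t, v, w}; in <C>::=<E> <A> <E> w (occurrence 2), <E> is followed by w with FIRST {w}; in <C>::=<G> <E>, the suffix after <E> is empty, so FOLLOW(<E>) ⊇ FOLLOW(<C>) = {t, v, w}. Thus FOLLOW(<E>) = {t, v, w}.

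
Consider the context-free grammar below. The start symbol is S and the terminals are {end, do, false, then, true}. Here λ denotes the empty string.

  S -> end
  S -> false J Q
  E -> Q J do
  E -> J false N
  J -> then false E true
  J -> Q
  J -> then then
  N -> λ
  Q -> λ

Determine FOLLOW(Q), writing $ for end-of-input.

FIRST(S) = {end, false}
FIRST(N) = {λ}
FIRST(Q) = {λ}
FIRST(J) = {λ, then}  (via Q)
FIRST(E) = {do, false, then}  (via Q J do, J false N)
FOLLOW(S) includes $ since S is the start symbol.
FOLLOW(S): S appears on no right-hand side. Thus FOLLOW(S) = {$}.
FOLLOW(E): in J->then false E true, E is followed by true with FIRST {true}. Thus FOLLOW(E) = {true}.
FOLLOW(J): in S->false J Q, J is followed by Q with FIRST {λ}; in S->false J Q, the suffix after J is nullable, so FOLLOW(J) ⊇ FOLLOW(S) = {$}; in E->Q J do, J is followed by do with FIRST {do}; in E->J false N, J is followed by false N with FIRST {false}. Thus FOLLOW(J) = {$, do, false}.
FOLLOW(N): in E->J false N, the suffix after N is empty, so FOLLOW(N) ⊇ FOLLOW(E) = {true}. Thus FOLLOW(N) = {true}.
FOLLOW(Q): in S->false J Q, the suffix after Q is empty, so FOLLOW(Q) ⊇ FOLLOW(S) = {$}; in E->Q J do, Q is followed by J do with FIRST {do, then}; in J->Q, the suffix after Q is empty, so FOLLOW(Q) ⊇ FOLLOW(J) = {$, do, false}. Thus FOLLOW(Q) = {$, do, false, then}.

{$, do, false, then}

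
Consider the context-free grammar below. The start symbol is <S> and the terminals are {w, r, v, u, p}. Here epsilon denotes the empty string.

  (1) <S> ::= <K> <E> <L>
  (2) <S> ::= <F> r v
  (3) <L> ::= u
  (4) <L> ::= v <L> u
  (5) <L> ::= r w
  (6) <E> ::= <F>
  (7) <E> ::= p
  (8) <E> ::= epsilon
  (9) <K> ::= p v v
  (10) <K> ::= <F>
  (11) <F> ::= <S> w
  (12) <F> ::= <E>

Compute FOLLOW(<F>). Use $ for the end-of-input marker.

{p, r, u, v}

FIRST(<L>) = {r, u, v}
FIRST(<S>) = {p, r, u, v}  (via <K> <E> <L>, <F> r v)
FIRST(<E>) = {epsilon, p, r, u, v}  (via <F>)
FIRST(<F>) = {epsilon, p, r, u, v}  (via <S> w, <E>)
FIRST(<K>) = {epsilon, p, r, u, v}  (via <F>)
FOLLOW(<S>) includes $ since <S> is the start symbol.
FOLLOW(<S>): in <F>::=<S> w, <S> is followed by w with FIRST {w}. Thus FOLLOW(<S>) = {$, w}.
FOLLOW(<L>): in <S>::=<K> <E> <L>, the suffix after <L> is empty, so FOLLOW(<L>) ⊇ FOLLOW(<S>) = {$, w}; in <L>::=v <L> u, <L> is followed by u with FIRST {u}. Thus FOLLOW(<L>) = {$, u, w}.
FOLLOW(<K>): in <S>::=<K> <E> <L>, <K> is followed by <E> <L> with FIRST {p, r, u, v}. Thus FOLLOW(<K>) = {p, r, u, v}.
FOLLOW(<E>): in <S>::=<K> <E> <L>, <E> is followed by <L> with FIRST {r, u, v}; in <F>::=<E>, the suffix after <E> is empty, so FOLLOW(<E>) ⊇ FOLLOW(<F>) = {p, r, u, v}. Thus FOLLOW(<E>) = {p, r, u, v}.
FOLLOW(<F>): in <S>::=<F> r v, <F> is followed by r v with FIRST {r}; in <E>::=<F>, the suffix after <F> is empty, so FOLLOW(<F>) ⊇ FOLLOW(<E>) = {p, r, u, v}; in <K>::=<F>, the suffix after <F> is empty, so FOLLOW(<F>) ⊇ FOLLOW(<K>) = {p, r, u, v}. Thus FOLLOW(<F>) = {p, r, u, v}.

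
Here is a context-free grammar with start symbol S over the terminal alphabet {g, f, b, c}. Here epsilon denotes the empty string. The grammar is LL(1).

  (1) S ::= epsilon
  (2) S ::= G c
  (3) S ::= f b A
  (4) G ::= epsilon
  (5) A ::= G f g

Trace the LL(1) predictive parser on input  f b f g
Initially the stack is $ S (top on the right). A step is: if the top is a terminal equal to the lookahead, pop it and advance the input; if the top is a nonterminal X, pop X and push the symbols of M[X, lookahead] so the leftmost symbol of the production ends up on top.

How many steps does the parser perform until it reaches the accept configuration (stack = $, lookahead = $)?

step 1: stack=$ S  input=f b f g $  — expand S ::= f b A
step 2: stack=$ A b f  input=f b f g $  — match f
step 3: stack=$ A b  input=b f g $  — match b
step 4: stack=$ A  input=f g $  — expand A ::= G f g
step 5: stack=$ g f G  input=f g $  — expand G ::= epsilon
step 6: stack=$ g f  input=f g $  — match f
step 7: stack=$ g  input=g $  — match g
Accept reached after 7 steps.

7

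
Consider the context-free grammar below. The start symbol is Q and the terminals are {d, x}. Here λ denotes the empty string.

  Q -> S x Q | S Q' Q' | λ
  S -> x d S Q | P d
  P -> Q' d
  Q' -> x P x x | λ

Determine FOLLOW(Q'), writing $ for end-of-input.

{$, d, x}

FIRST(Q'): from Q'->x P x x we get {x}; from Q'->λ we get {λ}. So FIRST(Q') = {λ, x}.
FIRST(P): from P->Q' d we get {d, x}. So FIRST(P) = {d, x}.
FIRST(S): from S->x d S Q we get {x}; from S->P d we get {d, x}. So FIRST(S) = {d, x}.
FIRST(Q): from Q->S x Q we get {d, x}; from Q->S Q' Q' we get {d, x}; from Q->λ we get {λ}. So FIRST(Q) = {λ, d, x}.
FOLLOW(Q) includes $ since Q is the start symbol.
FOLLOW(P): in S->P d, P is followed by d with FIRST {d}; in Q'->x P x x, P is followed by x x with FIRST {x}. Thus FOLLOW(P) = {d, x}.
FOLLOW(Q): in Q->S x Q, the suffix after Q is empty (adds nothing new); in S->x d S Q, the suffix after Q is empty, so FOLLOW(Q) ⊇ FOLLOW(S) = {$, d, x}. Thus FOLLOW(Q) = {$, d, x}.
FOLLOW(S): in Q->S x Q, S is followed by x Q with FIRST {x}; in Q->S Q' Q', S is followed by Q' Q' with FIRST {λ, x}; in Q->S Q' Q', the suffix after S is nullable, so FOLLOW(S) ⊇ FOLLOW(Q) = {$, d, x}; in S->x d S Q, S is followed by Q with FIRST {λ, d, x}; in S->x d S Q, the suffix after S is nullable (adds nothing new). Thus FOLLOW(S) = {$, d, x}.
FOLLOW(Q'): in Q->S Q' Q' (occurrence 1), Q' is followed by Q' with FIRST {λ, x}; in Q->S Q' Q' (occurrence 1), the suffix after Q' is nullable, so FOLLOW(Q') ⊇ FOLLOW(Q) = {$, d, x}; in Q->S Q' Q' (occurrence 2), the suffix after Q' is empty, so FOLLOW(Q') ⊇ FOLLOW(Q) = {$, d, x}; in P->Q' d, Q' is followed by d with FIRST {d}. Thus FOLLOW(Q') = {$, d, x}.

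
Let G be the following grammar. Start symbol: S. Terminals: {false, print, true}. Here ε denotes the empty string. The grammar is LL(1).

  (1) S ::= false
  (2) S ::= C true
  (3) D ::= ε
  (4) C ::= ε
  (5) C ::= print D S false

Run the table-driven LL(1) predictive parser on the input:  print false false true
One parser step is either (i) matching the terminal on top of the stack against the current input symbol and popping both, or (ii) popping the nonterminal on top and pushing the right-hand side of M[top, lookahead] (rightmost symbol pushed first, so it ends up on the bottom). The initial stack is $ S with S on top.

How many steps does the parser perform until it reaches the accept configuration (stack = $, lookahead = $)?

8

step 1: stack=$ S  input=print false false true $  — expand S ::= C true
step 2: stack=$ true C  input=print false false true $  — expand C ::= print D S false
step 3: stack=$ true false S D print  input=print false false true $  — match print
step 4: stack=$ true false S D  input=false false true $  — expand D ::= ε
step 5: stack=$ true false S  input=false false true $  — expand S ::= false
step 6: stack=$ true false false  input=false false true $  — match false
step 7: stack=$ true false  input=false true $  — match false
step 8: stack=$ true  input=true $  — match true
Accept reached after 8 steps.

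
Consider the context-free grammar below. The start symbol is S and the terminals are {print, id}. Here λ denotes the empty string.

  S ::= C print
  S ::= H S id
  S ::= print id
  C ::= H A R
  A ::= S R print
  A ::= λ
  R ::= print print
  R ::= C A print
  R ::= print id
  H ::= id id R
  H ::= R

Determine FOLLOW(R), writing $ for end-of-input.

{id, print}

FIRST(S): from S::=C print we get {id, print}; from S::=H S id we get {id, print}; from S::=print id we get {print}. So FIRST(S) = {id, print}.
FIRST(A): from A::=S R print we get {id, print}; from A::=λ we get {λ}. So FIRST(A) = {λ, id, print}.
FIRST(C): from C::=H A R we get {id, print}. So FIRST(C) = {id, print}.
FIRST(R): from R::=print print we get {print}; from R::=C A print we get {id, print}; from R::=print id we get {print}. So FIRST(R) = {id, print}.
FIRST(H): from H::=id id R we get {id}; from H::=R we get {id, print}. So FIRST(H) = {id, print}.
FOLLOW(S) includes $ since S is the start symbol.
FOLLOW(S): in S::=H S id, S is followed by id with FIRST {id}; in A::=S R print, S is followed by R print with FIRST {id, print}. Thus FOLLOW(S) = {$, id, print}.
FOLLOW(C): in S::=C print, C is followed by print with FIRST {print}; in R::=C A print, C is followed by A print with FIRST {id, print}. Thus FOLLOW(C) = {id, print}.
FOLLOW(A): in C::=H A R, A is followed by R with FIRST {id, print}; in R::=C A print, A is followed by print with FIRST {print}. Thus FOLLOW(A) = {id, print}.
FOLLOW(H): in S::=H S id, H is followed by S id with FIRST {id, print}; in C::=H A R, H is followed by A R with FIRST {id, print}. Thus FOLLOW(H) = {id, print}.
FOLLOW(R): in C::=H A R, the suffix after R is empty, so FOLLOW(R) ⊇ FOLLOW(C) = {id, print}; in A::=S R print, R is followed by print with FIRST {print}; in H::=id id R, the suffix after R is empty, so FOLLOW(R) ⊇ FOLLOW(H) = {id, print}; in H::=R, the suffix after R is empty, so FOLLOW(R) ⊇ FOLLOW(H) = {id, print}. Thus FOLLOW(R) = {id, print}.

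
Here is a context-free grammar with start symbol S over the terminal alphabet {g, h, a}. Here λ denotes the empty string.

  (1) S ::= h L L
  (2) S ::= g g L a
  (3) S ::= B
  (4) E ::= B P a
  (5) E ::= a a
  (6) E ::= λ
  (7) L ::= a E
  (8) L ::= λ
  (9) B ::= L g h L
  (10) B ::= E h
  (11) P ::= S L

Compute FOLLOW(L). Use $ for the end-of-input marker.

{$, a, g, h}

FIRST(L): from L::=a E we get {a}; from L::=λ we get {λ}. So FIRST(L) = {λ, a}.
FIRST(S): from S::=h L L we get {h}; from S::=g g L a we get {g}; from S::=B we get {a, g, h}. So FIRST(S) = {a, g, h}.
FIRST(P): from P::=S L we get {a, g, h}. So FIRST(P) = {a, g, h}.
FIRST(E): from E::=B P a we get {a, g, h}; from E::=a a we get {a}; from E::=λ we get {λ}. So FIRST(E) = {λ, a, g, h}.
FIRST(B): from B::=L g h L we get {a, g}; from B::=E h we get {a, g, h}. So FIRST(B) = {a, g, h}.
FOLLOW(S) includes $ since S is the start symbol.
FOLLOW(P): in E::=B P a, P is followed by a with FIRST {a}. Thus FOLLOW(P) = {a}.
FOLLOW(S): in P::=S L, S is followed by L with FIRST {λ, a}; in P::=S L, the suffix after S is nullable, so FOLLOW(S) ⊇ FOLLOW(P) = {a}. Thus FOLLOW(S) = {$, a}.
FOLLOW(B): in S::=B, the suffix after B is empty, so FOLLOW(B) ⊇ FOLLOW(S) = {$, a}; in E::=B P a, B is followed by P a with FIRST {a, g, h}. Thus FOLLOW(B) = {$, a, g, h}.
FOLLOW(L): in S::=h L L (occurrence 1), L is followed by L with FIRST {λ, a}; in S::=h L L (occurrence 1), the suffix after L is nullable, so FOLLOW(L) ⊇ FOLLOW(S) = {$, a}; in S::=h L L (occurrence 2), the suffix after L is empty, so FOLLOW(L) ⊇ FOLLOW(S) = {$, a}; in S::=g g L a, L is followed by a with FIRST {a}; in B::=L g h L (occurrence 1), L is followed by g h L with FIRST {g}; in B::=L g h L (occurrence 2), the suffix after L is empty, so FOLLOW(L) ⊇ FOLLOW(B) = {$, a, g, h}; in P::=S L, the suffix after L is empty, so FOLLOW(L) ⊇ FOLLOW(P) = {a}. Thus FOLLOW(L) = {$, a, g, h}.
FOLLOW(E): in L::=a E, the suffix after E is empty, so FOLLOW(E) ⊇ FOLLOW(L) = {$, a, g, h}; in B::=E h, E is followed by h with FIRST {h}. Thus FOLLOW(E) = {$, a, g, h}.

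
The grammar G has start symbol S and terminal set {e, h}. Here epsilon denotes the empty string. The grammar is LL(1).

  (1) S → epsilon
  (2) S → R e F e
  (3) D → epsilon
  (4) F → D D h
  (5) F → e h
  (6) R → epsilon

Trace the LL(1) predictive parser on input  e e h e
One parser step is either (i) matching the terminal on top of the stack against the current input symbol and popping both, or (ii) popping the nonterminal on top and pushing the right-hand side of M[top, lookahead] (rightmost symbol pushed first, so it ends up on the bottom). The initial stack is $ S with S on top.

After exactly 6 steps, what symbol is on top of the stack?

e

     Stack      Input      Action
  1  $ S        e e h e $  expand S → R e F e
  2  $ e F e R  e e h e $  expand R → epsilon
  3  $ e F e    e e h e $  match e
  4  $ e F      e h e $    expand F → e h
  5  $ e h e    e h e $    match e
  6  $ e h      h e $      match h
Stack after step 6: $ e (top = e).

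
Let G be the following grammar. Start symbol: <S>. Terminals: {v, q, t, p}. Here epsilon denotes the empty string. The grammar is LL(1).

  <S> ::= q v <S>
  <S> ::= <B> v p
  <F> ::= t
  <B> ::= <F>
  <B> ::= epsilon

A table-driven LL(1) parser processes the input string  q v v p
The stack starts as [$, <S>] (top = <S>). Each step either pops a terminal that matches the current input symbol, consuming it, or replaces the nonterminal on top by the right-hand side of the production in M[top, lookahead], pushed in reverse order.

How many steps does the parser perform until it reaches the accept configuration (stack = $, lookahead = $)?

7

     Stack      Input      Action
  1  $ <S>      q v v p $  expand <S> ::= q v <S>
  2  $ <S> v q  q v v p $  match q
  3  $ <S> v    v v p $    match v
  4  $ <S>      v p $      expand <S> ::= <B> v p
  5  $ p v <B>  v p $      expand <B> ::= epsilon
  6  $ p v      v p $      match v
  7  $ p        p $        match p
Accept reached after 7 steps.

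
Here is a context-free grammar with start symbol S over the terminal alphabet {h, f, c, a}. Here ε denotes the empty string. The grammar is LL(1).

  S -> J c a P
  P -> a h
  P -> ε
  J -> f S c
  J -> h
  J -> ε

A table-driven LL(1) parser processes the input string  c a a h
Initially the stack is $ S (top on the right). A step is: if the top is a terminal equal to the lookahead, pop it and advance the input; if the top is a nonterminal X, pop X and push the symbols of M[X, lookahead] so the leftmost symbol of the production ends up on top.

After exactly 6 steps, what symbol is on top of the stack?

h

     Stack      Input      Action
  1  $ S        c a a h $  expand S -> J c a P
  2  $ P a c J  c a a h $  expand J -> ε
  3  $ P a c    c a a h $  match c
  4  $ P a      a a h $    match a
  5  $ P        a h $      expand P -> a h
  6  $ h a      a h $      match a
Stack after step 6: $ h (top = h).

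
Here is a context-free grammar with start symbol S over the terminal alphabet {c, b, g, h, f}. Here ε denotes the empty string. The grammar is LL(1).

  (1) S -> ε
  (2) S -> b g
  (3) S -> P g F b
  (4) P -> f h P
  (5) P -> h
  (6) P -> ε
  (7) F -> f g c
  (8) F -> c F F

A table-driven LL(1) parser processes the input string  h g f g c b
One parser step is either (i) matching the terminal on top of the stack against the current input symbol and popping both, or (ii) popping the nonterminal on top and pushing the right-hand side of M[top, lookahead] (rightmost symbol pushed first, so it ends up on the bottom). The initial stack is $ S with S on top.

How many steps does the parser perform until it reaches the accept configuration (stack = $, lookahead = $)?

step 1: stack=$ S  input=h g f g c b $  — expand S -> P g F b
step 2: stack=$ b F g P  input=h g f g c b $  — expand P -> h
step 3: stack=$ b F g h  input=h g f g c b $  — match h
step 4: stack=$ b F g  input=g f g c b $  — match g
step 5: stack=$ b F  input=f g c b $  — expand F -> f g c
step 6: stack=$ b c g f  input=f g c b $  — match f
step 7: stack=$ b c g  input=g c b $  — match g
step 8: stack=$ b c  input=c b $  — match c
step 9: stack=$ b  input=b $  — match b
Accept reached after 9 steps.

9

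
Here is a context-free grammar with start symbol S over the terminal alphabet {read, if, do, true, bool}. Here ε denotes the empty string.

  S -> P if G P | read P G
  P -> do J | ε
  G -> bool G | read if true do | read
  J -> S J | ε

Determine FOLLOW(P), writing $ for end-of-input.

{$, bool, do, if, read}

FIRST(P): from P->do J we get {do}; from P->ε we get {ε}. So FIRST(P) = {ε, do}.
FIRST(G): from G->bool G we get {bool}; from G->read if true do we get {read}; from G->read we get {read}. So FIRST(G) = {bool, read}.
FIRST(S): from S->P if G P we get {do, if}; from S->read P G we get {read}. So FIRST(S) = {do, if, read}.
FIRST(J): from J->S J we get {do, if, read}; from J->ε we get {ε}. So FIRST(J) = {ε, do, if, read}.
FOLLOW(S) includes $ since S is the start symbol.
FOLLOW(S): in J->S J, S is followed by J with FIRST {ε, do, if, read}; in J->S J, the suffix after S is nullable, so FOLLOW(S) ⊇ FOLLOW(J) = {$, bool, do, if, read}. Thus FOLLOW(S) = {$, bool, do, if, read}.
FOLLOW(P): in S->P if G P (occurrence 1), P is followed by if G P with FIRST {if}; in S->P if G P (occurrence 2), the suffix after P is empty, so FOLLOW(P) ⊇ FOLLOW(S) = {$, bool, do, if, read}; in S->read P G, P is followed by G with FIRST {bool, read}. Thus FOLLOW(P) = {$, bool, do, if, read}.
FOLLOW(G): in S->P if G P, G is followed by P with FIRST {ε, do}; in S->P if G P, the suffix after G is nullable, so FOLLOW(G) ⊇ FOLLOW(S) = {$, bool, do, if, read}; in S->read P G, the suffix after G is empty, so FOLLOW(G) ⊇ FOLLOW(S) = {$, bool, do, if, read}; in G->bool G, the suffix after G is empty (adds nothing new). Thus FOLLOW(G) = {$, bool, do, if, read}.
FOLLOW(J): in P->do J, the suffix after J is empty, so FOLLOW(J) ⊇ FOLLOW(P) = {$, bool, do, if, read}; in J->S J, the suffix after J is empty (adds nothing new). Thus FOLLOW(J) = {$, bool, do, if, read}.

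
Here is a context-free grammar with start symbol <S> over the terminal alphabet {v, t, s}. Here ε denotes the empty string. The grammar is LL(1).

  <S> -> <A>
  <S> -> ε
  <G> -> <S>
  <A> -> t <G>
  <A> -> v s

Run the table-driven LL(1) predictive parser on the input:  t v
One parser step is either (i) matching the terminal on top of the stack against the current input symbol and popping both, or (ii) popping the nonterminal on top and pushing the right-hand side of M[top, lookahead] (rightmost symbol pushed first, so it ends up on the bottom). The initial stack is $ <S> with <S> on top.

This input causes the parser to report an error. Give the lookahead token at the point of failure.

     Stack    Input  Action
  1  $ <S>    t v $  expand <S> -> <A>
  2  $ <A>    t v $  expand <A> -> t <G>
  3  $ <G> t  t v $  match t
  4  $ <G>    v $    expand <G> -> <S>
  5  $ <S>    v $    expand <S> -> <A>
  6  $ <A>    v $    expand <A> -> v s
  7  $ s v    v $    match v
  8  $ s      $      error: top is terminal s but lookahead is $

$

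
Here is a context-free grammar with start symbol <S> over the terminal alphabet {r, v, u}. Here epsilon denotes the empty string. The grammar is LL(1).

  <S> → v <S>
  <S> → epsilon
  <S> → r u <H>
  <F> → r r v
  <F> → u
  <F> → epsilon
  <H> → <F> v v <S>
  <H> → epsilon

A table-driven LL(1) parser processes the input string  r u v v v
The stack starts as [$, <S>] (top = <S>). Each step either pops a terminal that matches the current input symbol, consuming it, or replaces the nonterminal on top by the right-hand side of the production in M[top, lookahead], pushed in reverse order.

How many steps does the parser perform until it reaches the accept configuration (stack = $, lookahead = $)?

10

      Stack          Input        Action
   1  $ <S>          r u v v v $  expand <S> → r u <H>
   2  $ <H> u r      r u v v v $  match r
   3  $ <H> u        u v v v $    match u
   4  $ <H>          v v v $      expand <H> → <F> v v <S>
   5  $ <S> v v <F>  v v v $      expand <F> → epsilon
   6  $ <S> v v      v v v $      match v
   7  $ <S> v        v v $        match v
   8  $ <S>          v $          expand <S> → v <S>
   9  $ <S> v        v $          match v
  10  $ <S>          $            expand <S> → epsilon
Accept reached after 10 steps.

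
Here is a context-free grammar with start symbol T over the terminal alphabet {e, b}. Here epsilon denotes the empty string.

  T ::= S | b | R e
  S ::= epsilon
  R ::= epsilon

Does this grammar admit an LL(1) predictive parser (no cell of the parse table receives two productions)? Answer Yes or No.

FIRST(T) = {epsilon, b, e}
FIRST(S) = {epsilon}
FIRST(R) = {epsilon}
FOLLOW(T) = {$}
FOLLOW(S) = {$}
FOLLOW(R) = {e}
Each cell of M receives at most one production.

Yes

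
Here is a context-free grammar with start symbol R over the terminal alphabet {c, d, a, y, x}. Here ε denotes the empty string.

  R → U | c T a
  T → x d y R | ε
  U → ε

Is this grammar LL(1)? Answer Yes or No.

Yes

FIRST(R) = {ε, c}
FIRST(T) = {ε, x}
FIRST(U) = {ε}
FOLLOW(R) = {$, a}
FOLLOW(T) = {a}
FOLLOW(U) = {$, a}
Each cell of M receives at most one production.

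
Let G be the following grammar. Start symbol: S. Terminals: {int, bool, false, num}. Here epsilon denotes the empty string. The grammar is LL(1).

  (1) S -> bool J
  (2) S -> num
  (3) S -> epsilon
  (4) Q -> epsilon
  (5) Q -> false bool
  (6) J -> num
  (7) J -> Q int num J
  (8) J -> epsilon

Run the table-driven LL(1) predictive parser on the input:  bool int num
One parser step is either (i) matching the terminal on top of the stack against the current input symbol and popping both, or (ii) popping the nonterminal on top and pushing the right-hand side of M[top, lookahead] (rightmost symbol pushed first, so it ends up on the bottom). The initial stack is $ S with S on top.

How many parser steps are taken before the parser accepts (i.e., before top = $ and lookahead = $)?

step 1: stack=$ S  input=bool int num $  — expand S -> bool J
step 2: stack=$ J bool  input=bool int num $  — match bool
step 3: stack=$ J  input=int num $  — expand J -> Q int num J
step 4: stack=$ J num int Q  input=int num $  — expand Q -> epsilon
step 5: stack=$ J num int  input=int num $  — match int
step 6: stack=$ J num  input=num $  — match num
step 7: stack=$ J  input=$  — expand J -> epsilon
Accept reached after 7 steps.

7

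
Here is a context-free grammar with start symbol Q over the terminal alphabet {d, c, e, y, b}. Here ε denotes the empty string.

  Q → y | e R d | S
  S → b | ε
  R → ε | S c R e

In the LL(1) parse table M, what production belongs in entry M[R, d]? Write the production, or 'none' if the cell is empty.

R → ε

FIRST(S) = {ε, b}
FIRST(Q) = {ε, b, e, y}  (via S)
FIRST(R) = {ε, b, c}  (via S c R e)
FOLLOW(Q) includes $ since Q is the start symbol.
FOLLOW(R): in Q→e R d, R is followed by d with FIRST {d}; in R→S c R e, R is followed by e with FIRST {e}. Thus FOLLOW(R) = {d, e}.
For R → ε: FIRST(ε) = {ε}, so it goes in M[R, t] for t ∈ {}; since ε ∈ FIRST, also for every t ∈ FOLLOW(R) = {d, e}.
For R → S c R e: FIRST(S c R e) = {b, c}, so it goes in M[R, t] for t ∈ {b, c}.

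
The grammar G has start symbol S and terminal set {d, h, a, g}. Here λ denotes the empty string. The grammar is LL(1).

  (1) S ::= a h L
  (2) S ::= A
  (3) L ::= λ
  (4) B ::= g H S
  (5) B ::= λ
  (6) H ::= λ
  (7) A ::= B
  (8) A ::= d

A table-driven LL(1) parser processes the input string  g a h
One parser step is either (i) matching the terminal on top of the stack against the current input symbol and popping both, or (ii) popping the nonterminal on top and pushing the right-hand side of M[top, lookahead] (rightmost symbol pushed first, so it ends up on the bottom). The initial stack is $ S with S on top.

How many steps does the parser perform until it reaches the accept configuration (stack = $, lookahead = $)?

     Stack    Input    Action
  1  $ S      g a h $  expand S ::= A
  2  $ A      g a h $  expand A ::= B
  3  $ B      g a h $  expand B ::= g H S
  4  $ S H g  g a h $  match g
  5  $ S H    a h $    expand H ::= λ
  6  $ S      a h $    expand S ::= a h L
  7  $ L h a  a h $    match a
  8  $ L h    h $      match h
  9  $ L      $        expand L ::= λ
Accept reached after 9 steps.

9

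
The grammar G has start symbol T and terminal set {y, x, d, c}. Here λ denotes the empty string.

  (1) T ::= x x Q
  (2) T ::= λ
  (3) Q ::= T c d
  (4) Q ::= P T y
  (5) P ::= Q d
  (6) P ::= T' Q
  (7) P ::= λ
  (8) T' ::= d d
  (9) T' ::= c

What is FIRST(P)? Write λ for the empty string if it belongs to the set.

{λ, c, d, x, y}

FIRST(T) = {λ, x}
FIRST(T') = {c, d}
FIRST(Q) = {c, d, x, y}  (via T c d, P T y)
FIRST(P) = {λ, c, d, x, y}  (via Q d, T' Q)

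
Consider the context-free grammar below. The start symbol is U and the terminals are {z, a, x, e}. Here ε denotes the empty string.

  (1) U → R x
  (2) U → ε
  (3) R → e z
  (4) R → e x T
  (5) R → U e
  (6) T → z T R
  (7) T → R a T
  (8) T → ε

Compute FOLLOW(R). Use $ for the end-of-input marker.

{a, e, x}

FIRST(U) = {ε, e}  (via R x)
FIRST(R) = {e}  (via U e)
FIRST(T) = {ε, e, z}  (via R a T)
FOLLOW(U) includes $ since U is the start symbol.
FOLLOW(U): in R→U e, U is followed by e with FIRST {e}. Thus FOLLOW(U) = {$, e}.
FOLLOW(R): in U→R x, R is followed by x with FIRST {x}; in T→z T R, the suffix after R is empty, so FOLLOW(R) ⊇ FOLLOW(T) = {a, e, x}; in T→R a T, R is followed by a T with FIRST {a}. Thus FOLLOW(R) = {a, e, x}.
FOLLOW(T): in R→e x T, the suffix after T is empty, so FOLLOW(T) ⊇ FOLLOW(R) = {a, e, x}; in T→z T R, T is followed by R with FIRST {e}; in T→R a T, the suffix after T is empty (adds nothing new). Thus FOLLOW(T) = {a, e, x}.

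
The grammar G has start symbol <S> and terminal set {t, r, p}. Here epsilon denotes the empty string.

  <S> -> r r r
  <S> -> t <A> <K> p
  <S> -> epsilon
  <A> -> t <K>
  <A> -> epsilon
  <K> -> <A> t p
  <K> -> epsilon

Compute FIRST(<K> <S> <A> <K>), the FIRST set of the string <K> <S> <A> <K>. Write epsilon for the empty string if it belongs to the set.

FIRST(<S>) = {epsilon, r, t}
FIRST(<A>) = {epsilon, t}
FIRST(<K>) = {epsilon, t}  (via <A> t p)
FIRST(<K> <S> <A> <K>): take FIRST of each symbol in turn, carrying on past any symbol whose FIRST contains epsilon; result {epsilon, r, t}.

{epsilon, r, t}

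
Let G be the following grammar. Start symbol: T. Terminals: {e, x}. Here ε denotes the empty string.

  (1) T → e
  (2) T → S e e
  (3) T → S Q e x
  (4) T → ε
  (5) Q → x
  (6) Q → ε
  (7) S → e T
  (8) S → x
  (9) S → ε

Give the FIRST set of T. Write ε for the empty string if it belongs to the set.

{ε, e, x}

FIRST(Q) = {ε, x}
FIRST(S) = {ε, e, x}
FIRST(T) = {ε, e, x}  (via S e e, S Q e x)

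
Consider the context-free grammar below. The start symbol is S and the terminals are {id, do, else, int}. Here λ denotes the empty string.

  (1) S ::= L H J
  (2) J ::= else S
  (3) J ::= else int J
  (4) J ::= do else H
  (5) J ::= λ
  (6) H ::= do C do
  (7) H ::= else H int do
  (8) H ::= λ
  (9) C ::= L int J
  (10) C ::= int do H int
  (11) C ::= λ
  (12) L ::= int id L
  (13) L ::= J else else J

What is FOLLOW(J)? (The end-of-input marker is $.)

FIRST(J) = {λ, do, else}
FIRST(H) = {λ, do, else}
FIRST(L) = {do, else, int}  (via J else else J)
FIRST(S) = {do, else, int}  (via L H J)
FIRST(C) = {λ, do, else, int}  (via L int J)
FOLLOW(S) includes $ since S is the start symbol.
FOLLOW(C): in H::=do C do, C is followed by do with FIRST {do}. Thus FOLLOW(C) = {do}.
FOLLOW(S): in J::=else S, the suffix after S is empty, so FOLLOW(S) ⊇ FOLLOW(J) = {$, do, else, int}. Thus FOLLOW(S) = {$, do, else, int}.
FOLLOW(L): in S::=L H J, L is followed by H J with FIRST {λ, do, else}; in S::=L H J, the suffix after L is nullable, so FOLLOW(L) ⊇ FOLLOW(S) = {$, do, else, int}; in C::=L int J, L is followed by int J with FIRST {int}; in L::=int id L, the suffix after L is empty (adds nothing new). Thus FOLLOW(L) = {$, do, else, int}.
FOLLOW(J): in S::=L H J, the suffix after J is empty, so FOLLOW(J) ⊇ FOLLOW(S) = {$, do, else, int}; in J::=else int J, the suffix after J is empty (adds nothing new); in C::=L int J, the suffix after J is empty, so FOLLOW(J) ⊇ FOLLOW(C) = {do}; in L::=J else else J (occurrence 1), J is followed by else else J with FIRST {else}; in L::=J else else J (occurrence 2), the suffix after J is empty, so FOLLOW(J) ⊇ FOLLOW(L) = {$, do, else, int}. Thus FOLLOW(J) = {$, do, else, int}.
FOLLOW(H): in S::=L H J, H is followed by J with FIRST {λ, do, else}; in S::=L H J, the suffix after H is nullable, so FOLLOW(H) ⊇ FOLLOW(S) = {$, do, else, int}; in J::=do else H, the suffix after H is empty, so FOLLOW(H) ⊇ FOLLOW(J) = {$, do, else, int}; in H::=else H int do, H is followed by int do with FIRST {int}; in C::=int do H int, H is followed by int with FIRST {int}. Thus FOLLOW(H) = {$, do, else, int}.

{$, do, else, int}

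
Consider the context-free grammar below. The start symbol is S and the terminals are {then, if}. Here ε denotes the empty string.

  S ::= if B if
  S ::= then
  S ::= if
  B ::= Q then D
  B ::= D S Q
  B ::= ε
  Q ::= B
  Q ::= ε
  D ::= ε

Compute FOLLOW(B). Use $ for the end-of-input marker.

{if, then}

FIRST(S) = {if, then}
FIRST(D) = {ε}
FIRST(B) = {ε, if, then}  (via Q then D, D S Q)
FIRST(Q) = {ε, if, then}  (via B)
FOLLOW(S) includes $ since S is the start symbol.
FOLLOW(S): in B::=D S Q, S is followed by Q with FIRST {ε, if, then}; in B::=D S Q, the suffix after S is nullable, so FOLLOW(S) ⊇ FOLLOW(B) = {if, then}. Thus FOLLOW(S) = {$, if, then}.
FOLLOW(B): in S::=if B if, B is followed by if with FIRST {if}; in Q::=B, the suffix after B is empty, so FOLLOW(B) ⊇ FOLLOW(Q) = {if, then}. Thus FOLLOW(B) = {if, then}.
FOLLOW(Q): in B::=Q then D, Q is followed by then D with FIRST {then}; in B::=D S Q, the suffix after Q is empty, so FOLLOW(Q) ⊇ FOLLOW(B) = {if, then}. Thus FOLLOW(Q) = {if, then}.
FOLLOW(D): in B::=Q then D, the suffix after D is empty, so FOLLOW(D) ⊇ FOLLOW(B) = {if, then}; in B::=D S Q, D is followed by S Q with FIRST {if, then}. Thus FOLLOW(D) = {if, then}.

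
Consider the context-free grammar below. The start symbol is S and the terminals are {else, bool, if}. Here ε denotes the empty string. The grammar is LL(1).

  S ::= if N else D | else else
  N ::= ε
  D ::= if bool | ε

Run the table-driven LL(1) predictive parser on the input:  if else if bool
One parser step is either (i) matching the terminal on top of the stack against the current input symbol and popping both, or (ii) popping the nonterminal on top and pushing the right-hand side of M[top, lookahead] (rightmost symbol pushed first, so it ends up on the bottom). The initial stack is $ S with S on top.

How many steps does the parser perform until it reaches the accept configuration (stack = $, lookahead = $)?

7

     Stack          Input              Action
  1  $ S            if else if bool $  expand S ::= if N else D
  2  $ D else N if  if else if bool $  match if
  3  $ D else N     else if bool $     expand N ::= ε
  4  $ D else       else if bool $     match else
  5  $ D            if bool $          expand D ::= if bool
  6  $ bool if      if bool $          match if
  7  $ bool         bool $             match bool
Accept reached after 7 steps.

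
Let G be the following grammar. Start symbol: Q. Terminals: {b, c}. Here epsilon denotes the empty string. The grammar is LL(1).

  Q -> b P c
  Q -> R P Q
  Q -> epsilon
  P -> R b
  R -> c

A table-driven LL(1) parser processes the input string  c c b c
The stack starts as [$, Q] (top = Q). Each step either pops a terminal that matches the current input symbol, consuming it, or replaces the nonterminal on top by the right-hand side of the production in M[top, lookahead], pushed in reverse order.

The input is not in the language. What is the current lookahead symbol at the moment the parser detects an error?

      Stack    Input      Action
   1  $ Q      c c b c $  expand Q -> R P Q
   2  $ Q P R  c c b c $  expand R -> c
   3  $ Q P c  c c b c $  match c
   4  $ Q P    c b c $    expand P -> R b
   5  $ Q b R  c b c $    expand R -> c
   6  $ Q b c  c b c $    match c
   7  $ Q b    b c $      match b
   8  $ Q      c $        expand Q -> R P Q
   9  $ Q P R  c $        expand R -> c
  10  $ Q P c  c $        match c
  11  $ Q P    $          error: M[P, $] is empty

$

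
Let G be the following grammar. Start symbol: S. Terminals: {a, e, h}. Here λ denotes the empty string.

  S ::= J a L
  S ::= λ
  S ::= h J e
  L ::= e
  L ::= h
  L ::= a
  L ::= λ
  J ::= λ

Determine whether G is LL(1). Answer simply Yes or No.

FIRST(S) = {λ, a, h}
FIRST(L) = {λ, a, e, h}
FIRST(J) = {λ}
FOLLOW(S) = {$}
FOLLOW(L) = {$}
FOLLOW(J) = {a, e}
Each cell of M receives at most one production.

Yes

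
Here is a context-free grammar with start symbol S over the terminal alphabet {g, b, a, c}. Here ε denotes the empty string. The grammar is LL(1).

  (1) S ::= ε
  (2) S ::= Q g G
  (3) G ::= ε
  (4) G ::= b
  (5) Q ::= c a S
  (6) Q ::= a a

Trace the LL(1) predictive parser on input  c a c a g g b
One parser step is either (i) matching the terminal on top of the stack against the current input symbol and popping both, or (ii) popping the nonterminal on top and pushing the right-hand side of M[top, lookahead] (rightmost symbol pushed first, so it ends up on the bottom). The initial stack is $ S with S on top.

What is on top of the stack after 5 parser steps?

Q

     Stack        Input            Action
  1  $ S          c a c a g g b $  expand S ::= Q g G
  2  $ G g Q      c a c a g g b $  expand Q ::= c a S
  3  $ G g S a c  c a c a g g b $  match c
  4  $ G g S a    a c a g g b $    match a
  5  $ G g S      c a g g b $      expand S ::= Q g G
Stack after step 5: $ G g G g Q (top = Q).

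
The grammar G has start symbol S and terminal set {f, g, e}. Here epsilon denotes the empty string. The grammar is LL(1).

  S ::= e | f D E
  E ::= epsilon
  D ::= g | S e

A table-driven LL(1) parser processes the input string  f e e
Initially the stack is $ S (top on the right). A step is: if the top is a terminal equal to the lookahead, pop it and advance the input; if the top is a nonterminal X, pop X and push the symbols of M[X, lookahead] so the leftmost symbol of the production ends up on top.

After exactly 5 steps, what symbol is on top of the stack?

e

     Stack    Input    Action
  1  $ S      f e e $  expand S ::= f D E
  2  $ E D f  f e e $  match f
  3  $ E D    e e $    expand D ::= S e
  4  $ E e S  e e $    expand S ::= e
  5  $ E e e  e e $    match e
Stack after step 5: $ E e (top = e).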